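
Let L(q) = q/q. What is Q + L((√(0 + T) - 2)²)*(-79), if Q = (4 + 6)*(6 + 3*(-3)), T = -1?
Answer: -109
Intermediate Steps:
L(q) = 1
Q = -30 (Q = 10*(6 - 9) = 10*(-3) = -30)
Q + L((√(0 + T) - 2)²)*(-79) = -30 + 1*(-79) = -30 - 79 = -109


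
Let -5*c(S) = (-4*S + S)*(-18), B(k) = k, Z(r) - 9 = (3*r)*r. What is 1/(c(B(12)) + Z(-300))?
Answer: 5/1349397 ≈ 3.7054e-6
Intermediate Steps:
Z(r) = 9 + 3*r² (Z(r) = 9 + (3*r)*r = 9 + 3*r²)
c(S) = -54*S/5 (c(S) = -(-4*S + S)*(-18)/5 = -(-3*S)*(-18)/5 = -54*S/5)
1/(c(B(12)) + Z(-300)) = 1/(-54/5*12 + (9 + 3*(-300)²)) = 1/(-648/5 + (9 + 3*90000)) = 1/(-648/5 + (9 + 270000)) = 1/(-648/5 + 270009) = 1/(1349397/5) = 5/1349397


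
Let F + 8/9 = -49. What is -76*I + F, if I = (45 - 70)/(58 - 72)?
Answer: -11693/63 ≈ -185.60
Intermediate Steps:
F = -449/9 (F = -8/9 - 49 = -449/9 ≈ -49.889)
I = 25/14 (I = -25/(-14) = -25*(-1/14) = 25/14 ≈ 1.7857)
-76*I + F = -76*25/14 - 449/9 = -950/7 - 449/9 = -11693/63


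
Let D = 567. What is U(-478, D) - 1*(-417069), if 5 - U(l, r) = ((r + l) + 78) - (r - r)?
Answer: 416907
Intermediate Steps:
U(l, r) = -73 - l - r (U(l, r) = 5 - (((r + l) + 78) - (r - r)) = 5 - (((l + r) + 78) - 1*0) = 5 - ((78 + l + r) + 0) = 5 - (78 + l + r) = 5 + (-78 - l - r) = -73 - l - r)
U(-478, D) - 1*(-417069) = (-73 - 1*(-478) - 1*567) - 1*(-417069) = (-73 + 478 - 567) + 417069 = -162 + 417069 = 416907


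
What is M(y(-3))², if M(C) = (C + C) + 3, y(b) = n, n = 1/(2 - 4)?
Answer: 4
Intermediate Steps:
n = -½ (n = 1/(-2) = -½ ≈ -0.50000)
y(b) = -½
M(C) = 3 + 2*C (M(C) = 2*C + 3 = 3 + 2*C)
M(y(-3))² = (3 + 2*(-½))² = (3 - 1)² = 2² = 4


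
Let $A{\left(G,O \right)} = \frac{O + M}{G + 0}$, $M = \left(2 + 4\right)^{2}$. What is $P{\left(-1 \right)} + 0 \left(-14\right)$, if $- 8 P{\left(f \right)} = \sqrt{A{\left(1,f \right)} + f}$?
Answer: $- \frac{\sqrt{34}}{8} \approx -0.72887$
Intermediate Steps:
$M = 36$ ($M = 6^{2} = 36$)
$A{\left(G,O \right)} = \frac{36 + O}{G}$ ($A{\left(G,O \right)} = \frac{O + 36}{G + 0} = \frac{36 + O}{G}$)
$P{\left(f \right)} = - \frac{\sqrt{36 + 2 f}}{8}$ ($P{\left(f \right)} = - \frac{\sqrt{\frac{36 + f}{1} + f}}{8} = - \frac{\sqrt{1 \left(36 + f\right) + f}}{8} = - \frac{\sqrt{\left(36 + f\right) + f}}{8} = - \frac{\sqrt{36 + 2 f}}{8}$)
$P{\left(-1 \right)} + 0 \left(-14\right) = - \frac{\sqrt{36 + 2 \left(-1\right)}}{8} + 0 \left(-14\right) = - \frac{\sqrt{36 - 2}}{8} + 0 = - \frac{\sqrt{34}}{8} + 0 = - \frac{\sqrt{34}}{8}$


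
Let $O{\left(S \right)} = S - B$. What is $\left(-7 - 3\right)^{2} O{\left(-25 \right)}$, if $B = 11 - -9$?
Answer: $-4500$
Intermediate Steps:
$B = 20$ ($B = 11 + 9 = 20$)
$O{\left(S \right)} = -20 + S$ ($O{\left(S \right)} = S - 20 = -20 + S$)
$\left(-7 - 3\right)^{2} O{\left(-25 \right)} = \left(-7 - 3\right)^{2} \left(-20 - 25\right) = \left(-10\right)^{2} \left(-45\right) = 100 \left(-45\right) = -4500$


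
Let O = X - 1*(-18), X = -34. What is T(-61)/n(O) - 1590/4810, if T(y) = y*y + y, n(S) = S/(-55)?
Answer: 24205689/1924 ≈ 12581.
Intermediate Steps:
O = -16 (O = -34 - 1*(-18) = -34 + 18 = -16)
n(S) = -S/55 (n(S) = S*(-1/55) = -S/55)
T(y) = y + y**2 (T(y) = y**2 + y = y + y**2)
T(-61)/n(O) - 1590/4810 = (-61*(1 - 61))/((-1/55*(-16))) - 1590/4810 = (-61*(-60))/(16/55) - 1590*1/4810 = 3660*(55/16) - 159/481 = 50325/4 - 159/481 = 24205689/1924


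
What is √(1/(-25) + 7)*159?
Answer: 159*√174/5 ≈ 419.47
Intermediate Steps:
√(1/(-25) + 7)*159 = √(-1/25 + 7)*159 = √(174/25)*159 = (√174/5)*159 = 159*√174/5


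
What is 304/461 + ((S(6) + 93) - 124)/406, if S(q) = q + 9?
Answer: 58024/93583 ≈ 0.62003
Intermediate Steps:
S(q) = 9 + q
304/461 + ((S(6) + 93) - 124)/406 = 304/461 + (((9 + 6) + 93) - 124)/406 = 304*(1/461) + ((15 + 93) - 124)*(1/406) = 304/461 + (108 - 124)*(1/406) = 304/461 - 16*1/406 = 304/461 - 8/203 = 58024/93583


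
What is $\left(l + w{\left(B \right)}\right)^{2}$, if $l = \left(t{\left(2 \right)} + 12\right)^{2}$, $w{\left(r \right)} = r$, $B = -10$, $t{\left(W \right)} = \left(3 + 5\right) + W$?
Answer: $224676$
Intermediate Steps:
$t{\left(W \right)} = 8 + W$
$l = 484$ ($l = \left(\left(8 + 2\right) + 12\right)^{2} = \left(10 + 12\right)^{2} = 22^{2} = 484$)
$\left(l + w{\left(B \right)}\right)^{2} = \left(484 - 10\right)^{2} = 474^{2} = 224676$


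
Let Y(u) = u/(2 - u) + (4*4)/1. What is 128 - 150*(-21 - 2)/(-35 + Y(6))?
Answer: -1652/41 ≈ -40.293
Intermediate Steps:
Y(u) = 16 + u/(2 - u) (Y(u) = u/(2 - u) + 16*1 = u/(2 - u) + 16 = 16 + u/(2 - u))
128 - 150*(-21 - 2)/(-35 + Y(6)) = 128 - 150*(-21 - 2)/(-35 + (-32 + 15*6)/(-2 + 6)) = 128 - (-3450)/(-35 + (-32 + 90)/4) = 128 - (-3450)/(-35 + (1/4)*58) = 128 - (-3450)/(-35 + 29/2) = 128 - (-3450)/(-41/2) = 128 - (-3450)*(-2)/41 = 128 - 150*46/41 = 128 - 6900/41 = -1652/41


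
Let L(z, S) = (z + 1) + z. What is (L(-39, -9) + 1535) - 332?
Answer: 1126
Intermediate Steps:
L(z, S) = 1 + 2*z (L(z, S) = (1 + z) + z = 1 + 2*z)
(L(-39, -9) + 1535) - 332 = ((1 + 2*(-39)) + 1535) - 332 = ((1 - 78) + 1535) - 332 = (-77 + 1535) - 332 = 1458 - 332 = 1126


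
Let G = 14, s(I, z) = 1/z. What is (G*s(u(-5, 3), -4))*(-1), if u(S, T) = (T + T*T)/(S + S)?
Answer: 7/2 ≈ 3.5000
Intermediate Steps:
u(S, T) = (T + T**2)/(2*S) (u(S, T) = (T + T**2)/((2*S)) = (T + T**2)*(1/(2*S)) = (T + T**2)/(2*S))
(G*s(u(-5, 3), -4))*(-1) = (14/(-4))*(-1) = (14*(-1/4))*(-1) = -7/2*(-1) = 7/2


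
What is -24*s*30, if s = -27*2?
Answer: 38880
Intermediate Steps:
s = -54
-24*s*30 = -24*(-54)*30 = 1296*30 = 38880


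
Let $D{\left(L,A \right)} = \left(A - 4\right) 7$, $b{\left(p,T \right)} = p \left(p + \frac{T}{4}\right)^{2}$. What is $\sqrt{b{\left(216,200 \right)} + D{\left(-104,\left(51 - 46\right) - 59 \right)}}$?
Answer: $\sqrt{15282890} \approx 3909.3$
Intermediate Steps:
$b{\left(p,T \right)} = p \left(p + \frac{T}{4}\right)^{2}$ ($b{\left(p,T \right)} = p \left(p + T \frac{1}{4}\right)^{2} = p \left(p + \frac{T}{4}\right)^{2}$)
$D{\left(L,A \right)} = -28 + 7 A$ ($D{\left(L,A \right)} = \left(-4 + A\right) 7 = -28 + 7 A$)
$\sqrt{b{\left(216,200 \right)} + D{\left(-104,\left(51 - 46\right) - 59 \right)}} = \sqrt{\frac{1}{16} \cdot 216 \left(200 + 4 \cdot 216\right)^{2} + \left(-28 + 7 \left(\left(51 - 46\right) - 59\right)\right)} = \sqrt{\frac{1}{16} \cdot 216 \left(200 + 864\right)^{2} + \left(-28 + 7 \left(5 - 59\right)\right)} = \sqrt{\frac{1}{16} \cdot 216 \cdot 1064^{2} + \left(-28 + 7 \left(-54\right)\right)} = \sqrt{\frac{1}{16} \cdot 216 \cdot 1132096 - 406} = \sqrt{15283296 - 406} = \sqrt{15282890}$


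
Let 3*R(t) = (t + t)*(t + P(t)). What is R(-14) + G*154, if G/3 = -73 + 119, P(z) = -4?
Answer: 21420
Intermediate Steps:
G = 138 (G = 3*(-73 + 119) = 3*46 = 138)
R(t) = 2*t*(-4 + t)/3 (R(t) = ((t + t)*(t - 4))/3 = ((2*t)*(-4 + t))/3 = (2*t*(-4 + t))/3 = 2*t*(-4 + t)/3)
R(-14) + G*154 = (2/3)*(-14)*(-4 - 14) + 138*154 = (2/3)*(-14)*(-18) + 21252 = 168 + 21252 = 21420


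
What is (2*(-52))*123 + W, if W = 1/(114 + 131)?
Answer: -3134039/245 ≈ -12792.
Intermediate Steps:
W = 1/245 ≈ 0.0040816
(2*(-52))*123 + W = (2*(-52))*123 + 1/245 = -104*123 + 1/245 = -12792 + 1/245 = -3134039/245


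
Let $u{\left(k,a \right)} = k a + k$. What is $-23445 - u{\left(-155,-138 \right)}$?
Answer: $-44680$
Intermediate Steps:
$u{\left(k,a \right)} = k + a k$ ($u{\left(k,a \right)} = a k + k = k + a k$)
$-23445 - u{\left(-155,-138 \right)} = -23445 - - 155 \left(1 - 138\right) = -23445 - \left(-155\right) \left(-137\right) = -23445 - 21235 = -44680$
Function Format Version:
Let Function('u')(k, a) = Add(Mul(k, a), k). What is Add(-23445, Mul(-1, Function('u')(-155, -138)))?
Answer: -44680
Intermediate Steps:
Function('u')(k, a) = Add(k, Mul(a, k)) (Function('u')(k, a) = Add(Mul(a, k), k) = Add(k, Mul(a, k)))
Add(-23445, Mul(-1, Function('u')(-155, -138))) = Add(-23445, Mul(-1, Mul(-155, Add(1, -138)))) = Add(-23445, Mul(-1, Mul(-155, -137))) = Add(-23445, Mul(-1, 21235)) = Add(-23445, -21235) = -44680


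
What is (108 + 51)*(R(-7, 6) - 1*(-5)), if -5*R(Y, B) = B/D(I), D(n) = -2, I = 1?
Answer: 4452/5 ≈ 890.40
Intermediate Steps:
R(Y, B) = B/10 (R(Y, B) = -B/(5*(-2)) = -B*(-1)/(5*2) = -(-1)*B/10 = B/10)
(108 + 51)*(R(-7, 6) - 1*(-5)) = (108 + 51)*((⅒)*6 - 1*(-5)) = 159*(⅗ + 5) = 159*(28/5) = 4452/5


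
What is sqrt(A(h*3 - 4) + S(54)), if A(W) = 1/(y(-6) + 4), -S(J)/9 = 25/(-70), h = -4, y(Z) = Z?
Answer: sqrt(133)/7 ≈ 1.6475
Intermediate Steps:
S(J) = 45/14 (S(J) = -225/(-70) = -225*(-1)/70 = -9*(-5/14) = 45/14)
A(W) = -1/2 (A(W) = 1/(-6 + 4) = 1/(-2) = -1/2)
sqrt(A(h*3 - 4) + S(54)) = sqrt(-1/2 + 45/14) = sqrt(19/7) = sqrt(133)/7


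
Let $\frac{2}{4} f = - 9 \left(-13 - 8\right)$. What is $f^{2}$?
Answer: $142884$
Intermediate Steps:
$f = 378$ ($f = 2 \left(- 9 \left(-13 - 8\right)\right) = 2 \left(\left(-9\right) \left(-21\right)\right) = 2 \cdot 189 = 378$)
$f^{2} = 378^{2} = 142884$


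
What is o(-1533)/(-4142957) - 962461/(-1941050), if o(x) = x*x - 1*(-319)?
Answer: -574824911223/8041686684850 ≈ -0.071481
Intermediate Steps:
o(x) = 319 + x² (o(x) = x² + 319 = 319 + x²)
o(-1533)/(-4142957) - 962461/(-1941050) = (319 + (-1533)²)/(-4142957) - 962461/(-1941050) = (319 + 2350089)*(-1/4142957) - 962461*(-1/1941050) = 2350408*(-1/4142957) + 962461/1941050 = -2350408/4142957 + 962461/1941050 = -574824911223/8041686684850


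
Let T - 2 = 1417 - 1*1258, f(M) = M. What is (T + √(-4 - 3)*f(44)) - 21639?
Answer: -21478 + 44*I*√7 ≈ -21478.0 + 116.41*I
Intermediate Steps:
T = 161 (T = 2 + (1417 - 1*1258) = 2 + (1417 - 1258) = 2 + 159 = 161)
(T + √(-4 - 3)*f(44)) - 21639 = (161 + √(-4 - 3)*44) - 21639 = (161 + √(-7)*44) - 21639 = (161 + (I*√7)*44) - 21639 = (161 + 44*I*√7) - 21639 = -21478 + 44*I*√7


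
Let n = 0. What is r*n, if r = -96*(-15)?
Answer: 0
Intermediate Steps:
r = 1440
r*n = 1440*0 = 0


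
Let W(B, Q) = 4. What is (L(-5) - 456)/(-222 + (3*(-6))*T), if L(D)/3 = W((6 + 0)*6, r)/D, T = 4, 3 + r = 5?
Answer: 382/245 ≈ 1.5592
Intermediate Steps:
r = 2 (r = -3 + 5 = 2)
L(D) = 12/D (L(D) = 3*(4/D) = 12/D)
(L(-5) - 456)/(-222 + (3*(-6))*T) = (12/(-5) - 456)/(-222 + (3*(-6))*4) = (12*(-⅕) - 456)/(-222 - 18*4) = (-12/5 - 456)/(-222 - 72) = -2292/5/(-294) = -2292/5*(-1/294) = 382/245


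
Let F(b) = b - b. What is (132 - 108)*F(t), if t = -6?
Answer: 0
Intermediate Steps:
F(b) = 0
(132 - 108)*F(t) = (132 - 108)*0 = 24*0 = 0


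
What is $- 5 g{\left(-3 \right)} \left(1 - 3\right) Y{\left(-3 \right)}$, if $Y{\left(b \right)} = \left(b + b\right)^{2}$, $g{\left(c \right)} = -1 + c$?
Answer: $-1440$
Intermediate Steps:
$Y{\left(b \right)} = 4 b^{2}$ ($Y{\left(b \right)} = \left(2 b\right)^{2} = 4 b^{2}$)
$- 5 g{\left(-3 \right)} \left(1 - 3\right) Y{\left(-3 \right)} = - 5 \left(-1 - 3\right) \left(1 - 3\right) 4 \left(-3\right)^{2} = \left(-5\right) \left(-4\right) \left(1 - 3\right) 4 \cdot 9 = 20 \left(-2\right) 36 = \left(-40\right) 36 = -1440$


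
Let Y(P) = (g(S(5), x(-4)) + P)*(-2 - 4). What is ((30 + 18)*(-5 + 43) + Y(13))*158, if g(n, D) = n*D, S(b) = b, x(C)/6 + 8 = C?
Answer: 617148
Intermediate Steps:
x(C) = -48 + 6*C
g(n, D) = D*n
Y(P) = 2160 - 6*P (Y(P) = ((-48 + 6*(-4))*5 + P)*(-2 - 4) = ((-48 - 24)*5 + P)*(-6) = (-72*5 + P)*(-6) = (-360 + P)*(-6) = 2160 - 6*P)
((30 + 18)*(-5 + 43) + Y(13))*158 = ((30 + 18)*(-5 + 43) + (2160 - 6*13))*158 = (48*38 + (2160 - 78))*158 = (1824 + 2082)*158 = 3906*158 = 617148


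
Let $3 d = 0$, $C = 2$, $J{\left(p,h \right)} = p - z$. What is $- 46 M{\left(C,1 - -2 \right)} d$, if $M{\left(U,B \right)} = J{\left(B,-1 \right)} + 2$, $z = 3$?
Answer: $0$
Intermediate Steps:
$J{\left(p,h \right)} = -3 + p$ ($J{\left(p,h \right)} = p - 3 = -3 + p$)
$M{\left(U,B \right)} = -1 + B$ ($M{\left(U,B \right)} = \left(-3 + B\right) + 2 = -1 + B$)
$d = 0$ ($d = \frac{1}{3} \cdot 0 = 0$)
$- 46 M{\left(C,1 - -2 \right)} d = - 46 \left(-1 + \left(1 - -2\right)\right) 0 = - 46 \left(-1 + \left(1 + 2\right)\right) 0 = - 46 \left(-1 + 3\right) 0 = \left(-46\right) 2 \cdot 0 = \left(-92\right) 0 = 0$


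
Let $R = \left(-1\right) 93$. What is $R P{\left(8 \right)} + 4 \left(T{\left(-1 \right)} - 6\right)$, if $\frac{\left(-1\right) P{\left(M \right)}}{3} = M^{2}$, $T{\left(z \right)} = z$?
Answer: $17828$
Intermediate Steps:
$P{\left(M \right)} = - 3 M^{2}$
$R = -93$
$R P{\left(8 \right)} + 4 \left(T{\left(-1 \right)} - 6\right) = - 93 \left(- 3 \cdot 8^{2}\right) + 4 \left(-1 - 6\right) = - 93 \left(\left(-3\right) 64\right) + 4 \left(-7\right) = \left(-93\right) \left(-192\right) - 28 = 17856 - 28 = 17828$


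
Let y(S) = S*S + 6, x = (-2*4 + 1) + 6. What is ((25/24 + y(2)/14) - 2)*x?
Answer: 41/168 ≈ 0.24405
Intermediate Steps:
x = -1 (x = (-8 + 1) + 6 = -7 + 6 = -1)
y(S) = 6 + S² (y(S) = S² + 6 = 6 + S²)
((25/24 + y(2)/14) - 2)*x = ((25/24 + (6 + 2²)/14) - 2)*(-1) = ((25*(1/24) + (6 + 4)*(1/14)) - 2)*(-1) = ((25/24 + 10*(1/14)) - 2)*(-1) = ((25/24 + 5/7) - 2)*(-1) = (295/168 - 2)*(-1) = -41/168*(-1) = 41/168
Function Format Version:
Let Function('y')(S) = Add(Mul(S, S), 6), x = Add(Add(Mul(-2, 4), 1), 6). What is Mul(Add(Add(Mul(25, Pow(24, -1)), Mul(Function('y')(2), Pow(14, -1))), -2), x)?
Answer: Rational(41, 168) ≈ 0.24405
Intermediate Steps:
x = -1 (x = Add(Add(-8, 1), 6) = Add(-7, 6) = -1)
Function('y')(S) = Add(6, Pow(S, 2)) (Function('y')(S) = Add(Pow(S, 2), 6) = Add(6, Pow(S, 2)))
Mul(Add(Add(Mul(25, Pow(24, -1)), Mul(Function('y')(2), Pow(14, -1))), -2), x) = Mul(Add(Add(Mul(25, Pow(24, -1)), Mul(Add(6, Pow(2, 2)), Pow(14, -1))), -2), -1) = Mul(Add(Add(Mul(25, Rational(1, 24)), Mul(Add(6, 4), Rational(1, 14))), -2), -1) = Mul(Add(Add(Rational(25, 24), Mul(10, Rational(1, 14))), -2), -1) = Mul(Add(Add(Rational(25, 24), Rational(5, 7)), -2), -1) = Mul(Add(Rational(295, 168), -2), -1) = Mul(Rational(-41, 168), -1) = Rational(41, 168)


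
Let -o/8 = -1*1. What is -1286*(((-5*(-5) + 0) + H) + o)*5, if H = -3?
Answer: -192900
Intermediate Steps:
o = 8 (o = -(-8) = -8*(-1) = 8)
-1286*(((-5*(-5) + 0) + H) + o)*5 = -1286*(((-5*(-5) + 0) - 3) + 8)*5 = -1286*(((25 + 0) - 3) + 8)*5 = -1286*((25 - 3) + 8)*5 = -1286*(22 + 8)*5 = -1286*30*5 = -38580*5 = -192900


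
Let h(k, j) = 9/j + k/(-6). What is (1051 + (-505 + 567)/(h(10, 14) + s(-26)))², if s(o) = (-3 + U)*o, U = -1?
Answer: 20685932216041/18705625 ≈ 1.1059e+6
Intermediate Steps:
h(k, j) = 9/j - k/6 (h(k, j) = 9/j + k*(-⅙) = 9/j - k/6)
s(o) = -4*o (s(o) = (-3 - 1)*o = -4*o)
(1051 + (-505 + 567)/(h(10, 14) + s(-26)))² = (1051 + (-505 + 567)/((9/14 - ⅙*10) - 4*(-26)))² = (1051 + 62/((9*(1/14) - 5/3) + 104))² = (1051 + 62/((9/14 - 5/3) + 104))² = (1051 + 62/(-43/42 + 104))² = (1051 + 62/(4325/42))² = (1051 + 62*(42/4325))² = (1051 + 2604/4325)² = (4548179/4325)² = 20685932216041/18705625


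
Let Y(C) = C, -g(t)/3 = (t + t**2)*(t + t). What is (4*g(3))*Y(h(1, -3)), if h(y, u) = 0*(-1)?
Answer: 0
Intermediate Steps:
g(t) = -6*t*(t + t**2) (g(t) = -3*(t + t**2)*(t + t) = -3*(t + t**2)*2*t = -6*t*(t + t**2))
h(y, u) = 0
(4*g(3))*Y(h(1, -3)) = (4*(6*3**2*(-1 - 1*3)))*0 = (4*(6*9*(-1 - 3)))*0 = (4*(6*9*(-4)))*0 = (4*(-216))*0 = -864*0 = 0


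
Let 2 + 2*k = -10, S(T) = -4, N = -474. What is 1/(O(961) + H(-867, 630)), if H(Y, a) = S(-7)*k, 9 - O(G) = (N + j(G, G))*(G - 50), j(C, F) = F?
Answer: -1/443624 ≈ -2.2542e-6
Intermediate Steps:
k = -6 (k = -1 + (½)*(-10) = -1 - 5 = -6)
O(G) = 9 - (-474 + G)*(-50 + G) (O(G) = 9 - (-474 + G)*(G - 50) = 9 - (-474 + G)*(-50 + G))
H(Y, a) = 24 (H(Y, a) = -4*(-6) = 24)
1/(O(961) + H(-867, 630)) = 1/((-23691 - 1*961² + 524*961) + 24) = 1/((-23691 - 1*923521 + 503564) + 24) = 1/((-23691 - 923521 + 503564) + 24) = 1/(-443648 + 24) = 1/(-443624) = -1/443624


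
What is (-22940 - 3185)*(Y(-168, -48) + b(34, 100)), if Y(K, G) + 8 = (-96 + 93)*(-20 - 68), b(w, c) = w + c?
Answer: -10188750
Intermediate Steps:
b(w, c) = c + w
Y(K, G) = 256 (Y(K, G) = -8 + (-96 + 93)*(-20 - 68) = -8 - 3*(-88) = -8 + 264 = 256)
(-22940 - 3185)*(Y(-168, -48) + b(34, 100)) = (-22940 - 3185)*(256 + (100 + 34)) = -26125*(256 + 134) = -26125*390 = -10188750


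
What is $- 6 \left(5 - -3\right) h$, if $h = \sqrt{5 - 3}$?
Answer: $- 48 \sqrt{2} \approx -67.882$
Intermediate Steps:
$h = \sqrt{2} \approx 1.4142$
$- 6 \left(5 - -3\right) h = - 6 \left(5 - -3\right) \sqrt{2} = - 6 \left(5 + 3\right) \sqrt{2} = \left(-6\right) 8 \sqrt{2} = - 48 \sqrt{2}$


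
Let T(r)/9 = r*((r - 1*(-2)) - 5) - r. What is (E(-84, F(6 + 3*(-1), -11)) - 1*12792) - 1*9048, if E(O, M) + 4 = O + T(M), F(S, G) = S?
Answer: -21955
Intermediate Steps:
T(r) = -9*r + 9*r*(-3 + r) (T(r) = 9*(r*((r - 1*(-2)) - 5) - r) = 9*(r*((r + 2) - 5) - r) = 9*(r*((2 + r) - 5) - r) = 9*(r*(-3 + r) - r) = 9*(-r + r*(-3 + r)) = -9*r + 9*r*(-3 + r))
E(O, M) = -4 + O + 9*M*(-4 + M) (E(O, M) = -4 + (O + 9*M*(-4 + M)) = -4 + O + 9*M*(-4 + M))
(E(-84, F(6 + 3*(-1), -11)) - 1*12792) - 1*9048 = ((-4 - 84 + 9*(6 + 3*(-1))*(-4 + (6 + 3*(-1)))) - 1*12792) - 1*9048 = ((-4 - 84 + 9*(6 - 3)*(-4 + (6 - 3))) - 12792) - 9048 = ((-4 - 84 + 9*3*(-4 + 3)) - 12792) - 9048 = ((-4 - 84 + 9*3*(-1)) - 12792) - 9048 = ((-4 - 84 - 27) - 12792) - 9048 = (-115 - 12792) - 9048 = -12907 - 9048 = -21955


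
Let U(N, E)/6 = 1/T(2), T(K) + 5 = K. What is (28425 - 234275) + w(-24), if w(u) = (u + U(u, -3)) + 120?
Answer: -205756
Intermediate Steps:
T(K) = -5 + K
U(N, E) = -2 (U(N, E) = 6/(-5 + 2) = 6/(-3) = 6*(-⅓) = -2)
w(u) = 118 + u (w(u) = (u - 2) + 120 = (-2 + u) + 120 = 118 + u)
(28425 - 234275) + w(-24) = (28425 - 234275) + (118 - 24) = -205850 + 94 = -205756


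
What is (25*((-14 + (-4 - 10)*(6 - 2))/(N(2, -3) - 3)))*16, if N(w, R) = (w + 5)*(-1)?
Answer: 2800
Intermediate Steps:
N(w, R) = -5 - w (N(w, R) = (5 + w)*(-1) = -5 - w)
(25*((-14 + (-4 - 10)*(6 - 2))/(N(2, -3) - 3)))*16 = (25*((-14 + (-4 - 10)*(6 - 2))/((-5 - 1*2) - 3)))*16 = (25*((-14 - 14*4)/((-5 - 2) - 3)))*16 = (25*((-14 - 56)/(-7 - 3)))*16 = (25*(-70/(-10)))*16 = (25*(-70*(-⅒)))*16 = (25*7)*16 = 175*16 = 2800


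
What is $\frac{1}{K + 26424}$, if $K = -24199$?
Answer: $\frac{1}{2225} \approx 0.00044944$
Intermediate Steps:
$\frac{1}{K + 26424} = \frac{1}{-24199 + 26424} = \frac{1}{2225}$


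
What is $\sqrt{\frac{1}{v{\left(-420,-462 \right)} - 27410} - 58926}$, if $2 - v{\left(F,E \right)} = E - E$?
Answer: $\frac{i \sqrt{2766570044817}}{6852} \approx 242.75 i$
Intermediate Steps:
$v{\left(F,E \right)} = 2$ ($v{\left(F,E \right)} = 2 - \left(E - E\right) = 2 - 0 = 2 + 0 = 2$)
$\sqrt{\frac{1}{v{\left(-420,-462 \right)} - 27410} - 58926} = \sqrt{\frac{1}{2 - 27410} - 58926} = \sqrt{\frac{1}{-27408} - 58926} = \sqrt{- \frac{1}{27408} - 58926} = \sqrt{- \frac{1615043809}{27408}} = \frac{i \sqrt{2766570044817}}{6852}$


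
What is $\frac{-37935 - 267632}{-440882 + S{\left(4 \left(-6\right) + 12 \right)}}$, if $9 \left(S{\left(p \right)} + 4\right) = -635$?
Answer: $\frac{2750103}{3968609} \approx 0.69296$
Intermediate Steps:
$S{\left(p \right)} = - \frac{671}{9}$ ($S{\left(p \right)} = -4 + \frac{1}{9} \left(-635\right) = -4 - \frac{635}{9} = - \frac{671}{9}$)
$\frac{-37935 - 267632}{-440882 + S{\left(4 \left(-6\right) + 12 \right)}} = \frac{-37935 - 267632}{-440882 - \frac{671}{9}} = - \frac{305567}{- \frac{3968609}{9}} = \left(-305567\right) \left(- \frac{9}{3968609}\right) = \frac{2750103}{3968609}$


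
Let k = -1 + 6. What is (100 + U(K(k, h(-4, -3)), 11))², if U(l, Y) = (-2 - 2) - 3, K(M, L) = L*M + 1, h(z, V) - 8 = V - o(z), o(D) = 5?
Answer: 8649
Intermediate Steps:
k = 5
h(z, V) = 3 + V (h(z, V) = 8 + (V - 1*5) = 8 + (V - 5) = 8 + (-5 + V) = 3 + V)
K(M, L) = 1 + L*M
U(l, Y) = -7 (U(l, Y) = -4 - 3 = -7)
(100 + U(K(k, h(-4, -3)), 11))² = (100 - 7)² = 93² = 8649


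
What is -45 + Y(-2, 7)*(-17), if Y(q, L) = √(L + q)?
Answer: -45 - 17*√5 ≈ -83.013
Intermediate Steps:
-45 + Y(-2, 7)*(-17) = -45 + √(7 - 2)*(-17) = -45 + √5*(-17) = -45 - 17*√5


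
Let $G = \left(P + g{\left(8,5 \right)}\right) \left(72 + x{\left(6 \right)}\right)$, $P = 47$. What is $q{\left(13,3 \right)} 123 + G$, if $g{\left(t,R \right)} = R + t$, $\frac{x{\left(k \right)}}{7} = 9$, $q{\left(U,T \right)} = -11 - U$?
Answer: $5148$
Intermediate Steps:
$x{\left(k \right)} = 63$ ($x{\left(k \right)} = 7 \cdot 9 = 63$)
$G = 8100$ ($G = \left(47 + \left(5 + 8\right)\right) \left(72 + 63\right) = \left(47 + 13\right) 135 = 60 \cdot 135 = 8100$)
$q{\left(13,3 \right)} 123 + G = \left(-11 - 13\right) 123 + 8100 = \left(-24\right) 123 + 8100 = -2952 + 8100 = 5148$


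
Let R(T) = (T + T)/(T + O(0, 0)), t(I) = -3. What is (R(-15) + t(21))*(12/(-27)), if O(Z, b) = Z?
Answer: 4/9 ≈ 0.44444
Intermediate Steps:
R(T) = 2 (R(T) = (T + T)/(T + 0) = (2*T)/T = 2)
(R(-15) + t(21))*(12/(-27)) = (2 - 3)*(12/(-27)) = -12*(-1)/27 = -1*(-4/9) = 4/9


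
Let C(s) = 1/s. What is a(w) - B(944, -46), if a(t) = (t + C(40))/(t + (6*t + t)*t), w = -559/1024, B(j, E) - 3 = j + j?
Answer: -5090697571/2691585 ≈ -1891.3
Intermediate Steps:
B(j, E) = 3 + 2*j (B(j, E) = 3 + (j + j) = 3 + 2*j)
w = -559/1024 (w = -559*1/1024 = -559/1024 ≈ -0.54590)
a(t) = (1/40 + t)/(t + 7*t²) (a(t) = (t + 1/40)/(t + (6*t + t)*t) = (t + 1/40)/(t + (7*t)*t) = (1/40 + t)/(t + 7*t²))
a(w) - B(944, -46) = (1/40 - 559/1024)/((-559/1024)*(1 + 7*(-559/1024))) - (3 + 2*944) = -1024/559*(-2667/5120)/(1 - 3913/1024) - (3 + 1888) = -1024/559*(-2667/5120)/(-2889/1024) - 1*1891 = -1024/559*(-1024/2889)*(-2667/5120) - 1891 = -910336/2691585 - 1891 = -5090697571/2691585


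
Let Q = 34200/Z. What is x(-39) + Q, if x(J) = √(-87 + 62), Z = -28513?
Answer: -34200/28513 + 5*I ≈ -1.1995 + 5.0*I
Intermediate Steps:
x(J) = 5*I (x(J) = √(-25) = 5*I)
Q = -34200/28513 (Q = 34200/(-28513) = 34200*(-1/28513) = -34200/28513 ≈ -1.1995)
x(-39) + Q = 5*I - 34200/28513 = -34200/28513 + 5*I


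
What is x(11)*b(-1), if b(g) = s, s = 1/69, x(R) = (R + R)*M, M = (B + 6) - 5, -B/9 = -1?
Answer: 220/69 ≈ 3.1884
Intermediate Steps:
B = 9 (B = -9*(-1) = 9)
M = 10 (M = (9 + 6) - 5 = 15 - 5 = 10)
x(R) = 20*R (x(R) = (R + R)*10 = (2*R)*10 = 20*R)
s = 1/69 ≈ 0.014493
b(g) = 1/69
x(11)*b(-1) = (20*11)*(1/69) = 220*(1/69) = 220/69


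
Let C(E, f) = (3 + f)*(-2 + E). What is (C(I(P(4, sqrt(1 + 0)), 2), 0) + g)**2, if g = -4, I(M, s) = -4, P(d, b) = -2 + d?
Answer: 484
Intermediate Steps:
C(E, f) = (-2 + E)*(3 + f)
(C(I(P(4, sqrt(1 + 0)), 2), 0) + g)**2 = ((-6 - 2*0 + 3*(-4) - 4*0) - 4)**2 = ((-6 + 0 - 12 + 0) - 4)**2 = (-18 - 4)**2 = (-22)**2 = 484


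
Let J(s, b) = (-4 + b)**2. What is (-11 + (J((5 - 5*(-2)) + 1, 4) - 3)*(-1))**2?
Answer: 64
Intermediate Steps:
(-11 + (J((5 - 5*(-2)) + 1, 4) - 3)*(-1))**2 = (-11 + ((-4 + 4)**2 - 3)*(-1))**2 = (-11 + (0**2 - 3)*(-1))**2 = (-11 + (0 - 3)*(-1))**2 = (-11 - 3*(-1))**2 = (-11 + 3)**2 = (-8)**2 = 64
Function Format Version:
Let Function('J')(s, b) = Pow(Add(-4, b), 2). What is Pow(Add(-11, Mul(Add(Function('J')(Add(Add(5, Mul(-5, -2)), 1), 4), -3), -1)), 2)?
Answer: 64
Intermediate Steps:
Pow(Add(-11, Mul(Add(Function('J')(Add(Add(5, Mul(-5, -2)), 1), 4), -3), -1)), 2) = Pow(Add(-11, Mul(Add(Pow(Add(-4, 4), 2), -3), -1)), 2) = Pow(Add(-11, Mul(Add(Pow(0, 2), -3), -1)), 2) = Pow(Add(-11, Mul(Add(0, -3), -1)), 2) = Pow(Add(-11, Mul(-3, -1)), 2) = Pow(Add(-11, 3), 2) = Pow(-8, 2) = 64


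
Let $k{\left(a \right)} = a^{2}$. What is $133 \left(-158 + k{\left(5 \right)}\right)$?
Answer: $-17689$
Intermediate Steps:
$133 \left(-158 + k{\left(5 \right)}\right) = 133 \left(-158 + 5^{2}\right) = 133 \left(-158 + 25\right) = 133 \left(-133\right) = -17689$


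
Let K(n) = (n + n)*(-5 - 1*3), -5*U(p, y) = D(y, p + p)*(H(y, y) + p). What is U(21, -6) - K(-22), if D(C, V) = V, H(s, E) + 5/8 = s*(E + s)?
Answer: -22559/20 ≈ -1127.9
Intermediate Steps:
H(s, E) = -5/8 + s*(E + s)
U(p, y) = -2*p*(-5/8 + p + 2*y²)/5 (U(p, y) = -(p + p)*((-5/8 + y² + y*y) + p)/5 = -2*p*((-5/8 + y² + y²) + p)/5 = -2*p*((-5/8 + 2*y²) + p)/5 = -2*p*(-5/8 + p + 2*y²)/5)
K(n) = -16*n (K(n) = (2*n)*(-5 - 3) = (2*n)*(-8) = -16*n)
U(21, -6) - K(-22) = (1/20)*21*(5 - 16*(-6)² - 8*21) - (-16)*(-22) = (1/20)*21*(5 - 16*36 - 168) - 1*352 = (1/20)*21*(5 - 576 - 168) - 352 = (1/20)*21*(-739) - 352 = -15519/20 - 352 = -22559/20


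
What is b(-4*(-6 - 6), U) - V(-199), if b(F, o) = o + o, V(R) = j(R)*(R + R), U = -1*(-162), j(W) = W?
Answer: -78878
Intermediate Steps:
U = 162
V(R) = 2*R² (V(R) = R*(R + R) = R*(2*R) = 2*R²)
b(F, o) = 2*o
b(-4*(-6 - 6), U) - V(-199) = 2*162 - 2*(-199)² = 324 - 2*39601 = 324 - 1*79202 = 324 - 79202 = -78878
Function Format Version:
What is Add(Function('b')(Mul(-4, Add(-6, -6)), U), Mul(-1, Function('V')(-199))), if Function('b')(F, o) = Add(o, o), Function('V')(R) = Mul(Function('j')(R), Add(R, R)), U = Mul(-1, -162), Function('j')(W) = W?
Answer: -78878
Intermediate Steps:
U = 162
Function('V')(R) = Mul(2, Pow(R, 2)) (Function('V')(R) = Mul(R, Add(R, R)) = Mul(R, Mul(2, R)) = Mul(2, Pow(R, 2)))
Function('b')(F, o) = Mul(2, o)
Add(Function('b')(Mul(-4, Add(-6, -6)), U), Mul(-1, Function('V')(-199))) = Add(Mul(2, 162), Mul(-1, Mul(2, Pow(-199, 2)))) = Add(324, Mul(-1, Mul(2, 39601))) = Add(324, Mul(-1, 79202)) = Add(324, -79202) = -78878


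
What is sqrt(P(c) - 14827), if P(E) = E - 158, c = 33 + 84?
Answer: 6*I*sqrt(413) ≈ 121.93*I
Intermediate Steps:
c = 117
P(E) = -158 + E
sqrt(P(c) - 14827) = sqrt((-158 + 117) - 14827) = sqrt(-41 - 14827) = sqrt(-14868) = 6*I*sqrt(413)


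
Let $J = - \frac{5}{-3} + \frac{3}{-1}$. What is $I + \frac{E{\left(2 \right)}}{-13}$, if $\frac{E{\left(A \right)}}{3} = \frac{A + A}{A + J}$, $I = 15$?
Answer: $\frac{177}{13} \approx 13.615$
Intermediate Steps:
$J = - \frac{4}{3}$ ($J = \left(-5\right) \left(- \frac{1}{3}\right) + 3 \left(-1\right) = \frac{5}{3} - 3 = - \frac{4}{3} \approx -1.3333$)
$E{\left(A \right)} = \frac{6 A}{- \frac{4}{3} + A}$ ($E{\left(A \right)} = 3 \frac{A + A}{A - \frac{4}{3}} = 3 \frac{2 A}{- \frac{4}{3} + A} = \frac{6 A}{- \frac{4}{3} + A}$)
$I + \frac{E{\left(2 \right)}}{-13} = 15 + \frac{18 \cdot 2 \frac{1}{-4 + 3 \cdot 2}}{-13} = 15 - \frac{18 \cdot 2 \frac{1}{-4 + 6}}{13} = 15 - \frac{18 \cdot 2 \cdot \frac{1}{2}}{13} = 15 - \frac{18}{13} = \frac{177}{13}$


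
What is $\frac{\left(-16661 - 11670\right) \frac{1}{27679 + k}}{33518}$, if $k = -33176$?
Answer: $\frac{28331}{184248446} \approx 0.00015377$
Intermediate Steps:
$\frac{\left(-16661 - 11670\right) \frac{1}{27679 + k}}{33518} = \frac{\left(-16661 - 11670\right) \frac{1}{27679 - 33176}}{33518} = - \frac{28331}{-5497} \cdot \frac{1}{33518} = \left(-28331\right) \left(- \frac{1}{5497}\right) \frac{1}{33518} = \frac{28331}{5497} \cdot \frac{1}{33518} = \frac{28331}{184248446}$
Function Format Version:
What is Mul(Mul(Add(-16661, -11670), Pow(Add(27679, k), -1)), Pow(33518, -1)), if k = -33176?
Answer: Rational(28331, 184248446) ≈ 0.00015377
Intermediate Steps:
Mul(Mul(Add(-16661, -11670), Pow(Add(27679, k), -1)), Pow(33518, -1)) = Mul(Mul(Add(-16661, -11670), Pow(Add(27679, -33176), -1)), Pow(33518, -1)) = Mul(Mul(-28331, Pow(-5497, -1)), Rational(1, 33518)) = Mul(Mul(-28331, Rational(-1, 5497)), Rational(1, 33518)) = Mul(Rational(28331, 5497), Rational(1, 33518)) = Rational(28331, 184248446)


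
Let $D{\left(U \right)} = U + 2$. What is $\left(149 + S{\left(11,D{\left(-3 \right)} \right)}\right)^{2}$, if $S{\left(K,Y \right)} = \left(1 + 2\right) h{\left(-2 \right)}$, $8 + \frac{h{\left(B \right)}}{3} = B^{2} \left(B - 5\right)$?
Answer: $30625$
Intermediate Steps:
$D{\left(U \right)} = 2 + U$
$h{\left(B \right)} = -24 + 3 B^{2} \left(-5 + B\right)$ ($h{\left(B \right)} = -24 + 3 B^{2} \left(B - 5\right) = -24 + 3 B^{2} \left(-5 + B\right)$)
$S{\left(K,Y \right)} = -324$ ($S{\left(K,Y \right)} = \left(1 + 2\right) \left(-24 - 15 \left(-2\right)^{2} + 3 \left(-2\right)^{3}\right) = 3 \left(-24 - 60 + 3 \left(-8\right)\right) = 3 \left(-24 - 60 - 24\right) = 3 \left(-108\right) = -324$)
$\left(149 + S{\left(11,D{\left(-3 \right)} \right)}\right)^{2} = \left(149 - 324\right)^{2} = \left(-175\right)^{2} = 30625$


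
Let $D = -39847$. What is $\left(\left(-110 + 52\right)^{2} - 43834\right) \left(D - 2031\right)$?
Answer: $1694802660$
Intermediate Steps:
$\left(\left(-110 + 52\right)^{2} - 43834\right) \left(D - 2031\right) = \left(\left(-110 + 52\right)^{2} - 43834\right) \left(-39847 - 2031\right) = \left(\left(-58\right)^{2} - 43834\right) \left(-41878\right) = \left(3364 - 43834\right) \left(-41878\right) = \left(-40470\right) \left(-41878\right) = 1694802660$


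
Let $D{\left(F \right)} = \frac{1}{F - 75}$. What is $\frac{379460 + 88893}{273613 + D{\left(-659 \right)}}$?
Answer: $\frac{343771102}{200831941} \approx 1.7117$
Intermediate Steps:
$D{\left(F \right)} = \frac{1}{-75 + F}$
$\frac{379460 + 88893}{273613 + D{\left(-659 \right)}} = \frac{379460 + 88893}{273613 + \frac{1}{-75 - 659}} = \frac{468353}{273613 + \frac{1}{-734}} = \frac{468353}{273613 - \frac{1}{734}} = \frac{468353}{\frac{200831941}{734}} = 468353 \cdot \frac{734}{200831941} = \frac{343771102}{200831941}$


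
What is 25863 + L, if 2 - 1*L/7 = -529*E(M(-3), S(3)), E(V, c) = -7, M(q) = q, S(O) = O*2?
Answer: -44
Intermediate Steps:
S(O) = 2*O
L = -25907 (L = 14 - (-3703)*(-7) = 14 - 7*3703 = 14 - 25921 = -25907)
25863 + L = 25863 - 25907 = -44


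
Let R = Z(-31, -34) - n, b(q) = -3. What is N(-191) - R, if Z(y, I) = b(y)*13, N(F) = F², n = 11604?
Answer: 48124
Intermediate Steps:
Z(y, I) = -39 (Z(y, I) = -3*13 = -39)
R = -11643 (R = -39 - 1*11604 = -39 - 11604 = -11643)
N(-191) - R = (-191)² - 1*(-11643) = 36481 + 11643 = 48124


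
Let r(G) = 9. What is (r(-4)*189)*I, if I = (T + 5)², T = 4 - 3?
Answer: 61236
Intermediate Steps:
T = 1
I = 36 (I = (1 + 5)² = 6² = 36)
(r(-4)*189)*I = (9*189)*36 = 1701*36 = 61236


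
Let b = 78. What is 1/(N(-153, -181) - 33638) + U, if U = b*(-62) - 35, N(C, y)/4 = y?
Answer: -167377303/34362 ≈ -4871.0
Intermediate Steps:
N(C, y) = 4*y
U = -4871 (U = 78*(-62) - 35 = -4836 - 35 = -4871)
1/(N(-153, -181) - 33638) + U = 1/(4*(-181) - 33638) - 4871 = 1/(-724 - 33638) - 4871 = 1/(-34362) - 4871 = -1/34362 - 4871 = -167377303/34362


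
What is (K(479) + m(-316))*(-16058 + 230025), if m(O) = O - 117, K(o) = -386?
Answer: -175238973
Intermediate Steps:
m(O) = -117 + O
(K(479) + m(-316))*(-16058 + 230025) = (-386 + (-117 - 316))*(-16058 + 230025) = (-386 - 433)*213967 = -819*213967 = -175238973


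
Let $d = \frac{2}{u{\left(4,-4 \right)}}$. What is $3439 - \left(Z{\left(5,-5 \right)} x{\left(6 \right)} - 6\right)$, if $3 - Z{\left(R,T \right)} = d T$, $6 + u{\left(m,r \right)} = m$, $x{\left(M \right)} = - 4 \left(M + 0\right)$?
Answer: $3397$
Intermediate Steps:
$x{\left(M \right)} = - 4 M$
$u{\left(m,r \right)} = -6 + m$
$d = -1$ ($d = \frac{2}{-6 + 4} = \frac{2}{-2} = 2 \left(- \frac{1}{2}\right) = -1$)
$Z{\left(R,T \right)} = 3 + T$ ($Z{\left(R,T \right)} = 3 - - T = 3 + T$)
$3439 - \left(Z{\left(5,-5 \right)} x{\left(6 \right)} - 6\right) = 3439 - \left(\left(3 - 5\right) \left(\left(-4\right) 6\right) - 6\right) = 3439 - \left(\left(-2\right) \left(-24\right) - 6\right) = 3439 - \left(48 - 6\right) = 3439 - 42 = 3397$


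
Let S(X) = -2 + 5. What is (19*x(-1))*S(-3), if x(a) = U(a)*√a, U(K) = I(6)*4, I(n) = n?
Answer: 1368*I ≈ 1368.0*I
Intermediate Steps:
S(X) = 3
U(K) = 24 (U(K) = 6*4 = 24)
x(a) = 24*√a
(19*x(-1))*S(-3) = (19*(24*√(-1)))*3 = (19*(24*I))*3 = (456*I)*3 = 1368*I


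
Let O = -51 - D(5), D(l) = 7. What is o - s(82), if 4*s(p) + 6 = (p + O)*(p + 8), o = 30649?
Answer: 60221/2 ≈ 30111.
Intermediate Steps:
O = -58 (O = -51 - 1*7 = -51 - 7 = -58)
s(p) = -3/2 + (-58 + p)*(8 + p)/4 (s(p) = -3/2 + ((p - 58)*(p + 8))/4 = -3/2 + ((-58 + p)*(8 + p))/4 = -3/2 + (-58 + p)*(8 + p)/4)
o - s(82) = 30649 - (-235/2 - 25/2*82 + (1/4)*82**2) = 30649 - (-235/2 - 1025 + (1/4)*6724) = 30649 - (-235/2 - 1025 + 1681) = 30649 - 1*1077/2 = 30649 - 1077/2 = 60221/2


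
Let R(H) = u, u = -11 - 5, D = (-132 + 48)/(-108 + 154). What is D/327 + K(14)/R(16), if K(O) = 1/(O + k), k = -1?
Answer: -5419/521456 ≈ -0.010392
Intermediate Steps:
D = -42/23 (D = -84/46 = -84*1/46 = -42/23 ≈ -1.8261)
K(O) = 1/(-1 + O) (K(O) = 1/(O - 1) = 1/(-1 + O))
u = -16
R(H) = -16
D/327 + K(14)/R(16) = -42/23/327 + 1/((-1 + 14)*(-16)) = -42/23*1/327 - 1/16/13 = -14/2507 + (1/13)*(-1/16) = -14/2507 - 1/208 = -5419/521456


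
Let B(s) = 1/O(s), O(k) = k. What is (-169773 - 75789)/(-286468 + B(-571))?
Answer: 140215902/163573229 ≈ 0.85721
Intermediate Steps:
B(s) = 1/s
(-169773 - 75789)/(-286468 + B(-571)) = (-169773 - 75789)/(-286468 + 1/(-571)) = -245562/(-286468 - 1/571) = -245562/(-163573229/571) = -245562*(-571/163573229) = 140215902/163573229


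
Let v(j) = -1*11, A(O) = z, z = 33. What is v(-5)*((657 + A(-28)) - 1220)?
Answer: 5830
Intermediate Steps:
A(O) = 33
v(j) = -11
v(-5)*((657 + A(-28)) - 1220) = -11*((657 + 33) - 1220) = -11*(690 - 1220) = -11*(-530) = 5830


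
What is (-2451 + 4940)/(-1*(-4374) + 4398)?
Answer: 2489/8772 ≈ 0.28374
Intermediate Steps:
(-2451 + 4940)/(-1*(-4374) + 4398) = 2489/(4374 + 4398) = 2489/8772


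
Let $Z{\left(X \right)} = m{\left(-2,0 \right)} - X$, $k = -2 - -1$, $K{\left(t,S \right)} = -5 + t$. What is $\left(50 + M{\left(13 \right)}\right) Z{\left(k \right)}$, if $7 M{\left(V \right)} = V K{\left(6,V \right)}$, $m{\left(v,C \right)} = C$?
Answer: $\frac{363}{7} \approx 51.857$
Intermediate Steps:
$k = -1$ ($k = -2 + 1 = -1$)
$M{\left(V \right)} = \frac{V}{7}$ ($M{\left(V \right)} = \frac{V \left(-5 + 6\right)}{7} = \frac{V 1}{7} = \frac{V}{7}$)
$Z{\left(X \right)} = - X$ ($Z{\left(X \right)} = 0 - X = - X$)
$\left(50 + M{\left(13 \right)}\right) Z{\left(k \right)} = \left(50 + \frac{1}{7} \cdot 13\right) \left(\left(-1\right) \left(-1\right)\right) = \left(50 + \frac{13}{7}\right) 1 = \frac{363}{7} \cdot 1 = \frac{363}{7}$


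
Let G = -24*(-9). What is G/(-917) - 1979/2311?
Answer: -2313919/2119187 ≈ -1.0919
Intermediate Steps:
G = 216
G/(-917) - 1979/2311 = 216/(-917) - 1979/2311 = 216*(-1/917) - 1979*1/2311 = -216/917 - 1979/2311 = -2313919/2119187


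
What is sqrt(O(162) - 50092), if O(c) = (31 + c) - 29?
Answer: 158*I*sqrt(2) ≈ 223.45*I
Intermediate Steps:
O(c) = 2 + c
sqrt(O(162) - 50092) = sqrt((2 + 162) - 50092) = sqrt(164 - 50092) = sqrt(-49928) = 158*I*sqrt(2)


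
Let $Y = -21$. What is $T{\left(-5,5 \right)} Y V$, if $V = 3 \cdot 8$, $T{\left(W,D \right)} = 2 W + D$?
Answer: $2520$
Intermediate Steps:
$T{\left(W,D \right)} = D + 2 W$
$V = 24$
$T{\left(-5,5 \right)} Y V = \left(5 + 2 \left(-5\right)\right) \left(-21\right) 24 = \left(5 - 10\right) \left(-21\right) 24 = \left(-5\right) \left(-21\right) 24 = 105 \cdot 24 = 2520$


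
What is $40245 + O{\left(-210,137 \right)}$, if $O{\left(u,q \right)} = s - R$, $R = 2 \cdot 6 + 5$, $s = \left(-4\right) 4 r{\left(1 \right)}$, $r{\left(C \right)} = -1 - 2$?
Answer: $40276$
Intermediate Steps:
$r{\left(C \right)} = -3$
$s = 48$ ($s = \left(-4\right) 4 \left(-3\right) = \left(-16\right) \left(-3\right) = 48$)
$R = 17$ ($R = 12 + 5 = 17$)
$O{\left(u,q \right)} = 31$ ($O{\left(u,q \right)} = 48 - 17 = 31$)
$40245 + O{\left(-210,137 \right)} = 40245 + 31 = 40276$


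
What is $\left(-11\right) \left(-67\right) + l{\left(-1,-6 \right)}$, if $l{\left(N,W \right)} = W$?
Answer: $731$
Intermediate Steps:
$\left(-11\right) \left(-67\right) + l{\left(-1,-6 \right)} = \left(-11\right) \left(-67\right) - 6 = 737 - 6 = 731$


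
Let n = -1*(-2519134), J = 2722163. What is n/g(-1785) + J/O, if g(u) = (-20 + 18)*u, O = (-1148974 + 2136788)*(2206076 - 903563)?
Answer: 180067779553635661/255183714355430 ≈ 705.64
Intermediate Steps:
O = 1286640576582 (O = 987814*1302513 = 1286640576582)
n = 2519134
g(u) = -2*u
n/g(-1785) + J/O = 2519134/((-2*(-1785))) + 2722163/1286640576582 = 2519134/3570 + 2722163*(1/1286640576582) = 2519134*(1/3570) + 2722163/1286640576582 = 1259567/1785 + 2722163/1286640576582 = 180067779553635661/255183714355430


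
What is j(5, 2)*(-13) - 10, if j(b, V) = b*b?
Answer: -335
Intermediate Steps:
j(b, V) = b²
j(5, 2)*(-13) - 10 = 5²*(-13) - 10 = 25*(-13) - 10 = -325 - 10 = -335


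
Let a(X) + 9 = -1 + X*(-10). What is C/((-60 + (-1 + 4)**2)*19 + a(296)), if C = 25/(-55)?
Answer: 5/43329 ≈ 0.00011540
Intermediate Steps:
a(X) = -10 - 10*X (a(X) = -9 + (-1 + X*(-10)) = -9 + (-1 - 10*X) = -10 - 10*X)
C = -5/11 (C = 25*(-1/55) = -5/11 ≈ -0.45455)
C/((-60 + (-1 + 4)**2)*19 + a(296)) = -5/11/((-60 + (-1 + 4)**2)*19 + (-10 - 10*296)) = -5/11/((-60 + 3**2)*19 + (-10 - 2960)) = -5/11/((-60 + 9)*19 - 2970) = -5/11/(-51*19 - 2970) = -5/11/(-969 - 2970) = -5/11/(-3939) = -1/3939*(-5/11) = 5/43329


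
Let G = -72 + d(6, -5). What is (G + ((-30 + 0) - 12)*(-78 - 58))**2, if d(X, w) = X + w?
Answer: 31820881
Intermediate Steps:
G = -71 (G = -72 + (6 - 5) = -72 + 1 = -71)
(G + ((-30 + 0) - 12)*(-78 - 58))**2 = (-71 + ((-30 + 0) - 12)*(-78 - 58))**2 = (-71 + (-30 - 12)*(-136))**2 = (-71 - 42*(-136))**2 = (-71 + 5712)**2 = 5641**2 = 31820881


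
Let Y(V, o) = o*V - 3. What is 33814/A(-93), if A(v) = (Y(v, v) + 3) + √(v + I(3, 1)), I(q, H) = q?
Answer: 2954114/755609 - 3074*I*√10/2266827 ≈ 3.9096 - 0.0042883*I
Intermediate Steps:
Y(V, o) = -3 + V*o (Y(V, o) = V*o - 3 = -3 + V*o)
A(v) = v² + √(3 + v) (A(v) = ((-3 + v*v) + 3) + √(v + 3) = ((-3 + v²) + 3) + √(3 + v) = v² + √(3 + v))
33814/A(-93) = 33814/((-93)² + √(3 - 93)) = 33814/(8649 + √(-90)) = 33814/(8649 + 3*I*√10)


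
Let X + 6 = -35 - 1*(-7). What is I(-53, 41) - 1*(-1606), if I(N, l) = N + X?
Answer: 1519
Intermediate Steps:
X = -34 (X = -6 + (-35 - 1*(-7)) = -6 + (-35 + 7) = -6 - 28 = -34)
I(N, l) = -34 + N (I(N, l) = N - 34 = -34 + N)
I(-53, 41) - 1*(-1606) = (-34 - 53) - 1*(-1606) = -87 + 1606 = 1519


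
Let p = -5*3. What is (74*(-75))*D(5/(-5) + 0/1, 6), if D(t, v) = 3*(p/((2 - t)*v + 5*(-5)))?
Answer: -249750/7 ≈ -35679.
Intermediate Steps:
p = -15
D(t, v) = -45/(-25 + v*(2 - t)) (D(t, v) = 3*(-15/((2 - t)*v + 5*(-5))) = 3*(-15/(v*(2 - t) - 25)) = 3*(-15/(-25 + v*(2 - t))) = -45/(-25 + v*(2 - t)))
(74*(-75))*D(5/(-5) + 0/1, 6) = (74*(-75))*(45/(25 - 2*6 + (5/(-5) + 0/1)*6)) = -249750/(25 - 12 + (5*(-⅕) + 0*1)*6) = -249750/(25 - 12 + (-1 + 0)*6) = -249750/(25 - 12 - 1*6) = -249750/(25 - 12 - 6) = -249750/7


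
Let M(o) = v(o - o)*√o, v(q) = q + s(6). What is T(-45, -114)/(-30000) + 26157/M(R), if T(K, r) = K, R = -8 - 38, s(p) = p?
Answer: 3/2000 - 8719*I*√46/92 ≈ 0.0015 - 642.77*I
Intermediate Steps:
v(q) = 6 + q (v(q) = q + 6 = 6 + q)
R = -46
M(o) = 6*√o (M(o) = (6 + (o - o))*√o = (6 + 0)*√o = 6*√o)
T(-45, -114)/(-30000) + 26157/M(R) = -45/(-30000) + 26157/((6*√(-46))) = -45*(-1/30000) + 26157/((6*(I*√46))) = 3/2000 + 26157/((6*I*√46)) = 3/2000 + 26157*(-I*√46/276) = 3/2000 - 8719*I*√46/92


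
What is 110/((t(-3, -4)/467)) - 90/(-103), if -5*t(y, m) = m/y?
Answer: -39683145/206 ≈ -1.9264e+5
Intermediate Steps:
t(y, m) = -m/(5*y)
110/((t(-3, -4)/467)) - 90/(-103) = 110/((-⅕*(-4)/(-3)/467)) - 90/(-103) = 110/((-⅕*(-4)*(-⅓)*(1/467))) - 90*(-1/103) = 110/((-4/15*1/467)) + 90/103 = 110/(-4/7005) + 90/103 = 110*(-7005/4) + 90/103 = -385275/2 + 90/103 = -39683145/206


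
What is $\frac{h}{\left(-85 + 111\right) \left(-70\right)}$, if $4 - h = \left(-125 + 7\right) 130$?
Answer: $- \frac{548}{65} \approx -8.4308$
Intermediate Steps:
$h = 15344$ ($h = 4 - \left(-125 + 7\right) 130 = 4 - \left(-118\right) 130 = 4 - -15340 = 4 + 15340 = 15344$)
$\frac{h}{\left(-85 + 111\right) \left(-70\right)} = \frac{15344}{\left(-85 + 111\right) \left(-70\right)} = \frac{15344}{26 \left(-70\right)} = \frac{15344}{-1820} = 15344 \left(- \frac{1}{1820}\right) = - \frac{548}{65}$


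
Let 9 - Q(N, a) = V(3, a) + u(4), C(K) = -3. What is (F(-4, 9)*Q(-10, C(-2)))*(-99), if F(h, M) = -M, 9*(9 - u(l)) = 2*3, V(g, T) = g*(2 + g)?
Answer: -12771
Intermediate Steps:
u(l) = 25/3 (u(l) = 9 - 2*3/9 = 9 - 1/9*6 = 9 - 2/3 = 25/3)
Q(N, a) = -43/3 (Q(N, a) = 9 - (3*(2 + 3) + 25/3) = 9 - (3*5 + 25/3) = 9 - (15 + 25/3) = 9 - 1*70/3 = 9 - 70/3 = -43/3)
(F(-4, 9)*Q(-10, C(-2)))*(-99) = (-1*9*(-43/3))*(-99) = -9*(-43/3)*(-99) = 129*(-99) = -12771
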